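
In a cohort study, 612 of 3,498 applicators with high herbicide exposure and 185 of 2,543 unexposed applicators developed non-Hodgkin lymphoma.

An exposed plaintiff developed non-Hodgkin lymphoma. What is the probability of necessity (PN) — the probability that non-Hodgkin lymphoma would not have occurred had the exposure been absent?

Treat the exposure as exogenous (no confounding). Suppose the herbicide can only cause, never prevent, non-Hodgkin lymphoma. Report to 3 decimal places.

p₁ = P(outcome | exposed) = 612/3498 = 0.17496
p₀ = P(outcome | unexposed) = 185/2543 = 0.072749
Under exogeneity and monotonicity, PN = (p₁ − p₀) / p₁.
PN = (0.17496 − 0.072749) / 0.17496 = 0.10221 / 0.17496 ≈ 0.5842

PN ≈ 0.584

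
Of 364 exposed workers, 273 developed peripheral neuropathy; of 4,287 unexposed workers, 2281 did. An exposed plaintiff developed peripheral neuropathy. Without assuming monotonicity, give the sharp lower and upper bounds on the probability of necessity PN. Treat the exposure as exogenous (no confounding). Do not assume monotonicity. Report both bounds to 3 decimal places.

0.291 ≤ PN ≤ 0.624

p₁ = P(outcome | exposed) = 273/364 = 0.75
p₀ = P(outcome | unexposed) = 2281/4287 = 0.53207
Under exogeneity alone the bounds on PN are max{0,(p₁−p₀)/p₁} ≤ PN ≤ min{1,(1−p₀)/p₁}.
  lower = (p₁ − p₀)/p₁ = 0.21793 / 0.75 ≈ 0.2906
  upper = min{1, (1 − p₀)/p₁} = 0.46793 / 0.75 ≈ 0.6239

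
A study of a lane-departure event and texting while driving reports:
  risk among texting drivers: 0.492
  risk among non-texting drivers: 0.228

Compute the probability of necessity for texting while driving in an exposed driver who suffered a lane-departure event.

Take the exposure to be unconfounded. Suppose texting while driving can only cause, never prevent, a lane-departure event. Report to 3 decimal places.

PN ≈ 0.537

Let p₁ = 0.492, p₀ = 0.228.
Under exogeneity and monotonicity, PN = (p₁ − p₀) / p₁.
PN = (0.492 − 0.228) / 0.492 = 0.264 / 0.492 ≈ 0.5366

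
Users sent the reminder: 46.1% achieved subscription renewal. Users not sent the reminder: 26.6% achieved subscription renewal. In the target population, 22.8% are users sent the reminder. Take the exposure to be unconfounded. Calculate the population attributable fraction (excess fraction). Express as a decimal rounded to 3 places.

p₁ = 0.461, p₀ = 0.266.
Overall risk P(Y=1) = π·p₁ + (1−π)·p₀ = 0.228×0.461 + 0.772×0.266 = 0.31046.
Under exogeneity, PAF = [P(Y=1) − p₀] / P(Y=1).
PAF = (0.31046 − 0.266) / 0.31046 ≈ 0.1432

PAF ≈ 0.143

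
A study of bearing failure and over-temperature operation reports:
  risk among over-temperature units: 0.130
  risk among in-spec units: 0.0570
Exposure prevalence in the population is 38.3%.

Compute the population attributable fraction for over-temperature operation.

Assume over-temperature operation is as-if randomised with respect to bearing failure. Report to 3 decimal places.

PAF ≈ 0.329

Let p₁ = 0.13, p₀ = 0.057.
Overall risk P(Y=1) = π·p₁ + (1−π)·p₀ = 0.383×0.13 + 0.617×0.057 = 0.084959.
Under exogeneity, PAF = [P(Y=1) − p₀] / P(Y=1).
PAF = (0.084959 − 0.057) / 0.084959 ≈ 0.3291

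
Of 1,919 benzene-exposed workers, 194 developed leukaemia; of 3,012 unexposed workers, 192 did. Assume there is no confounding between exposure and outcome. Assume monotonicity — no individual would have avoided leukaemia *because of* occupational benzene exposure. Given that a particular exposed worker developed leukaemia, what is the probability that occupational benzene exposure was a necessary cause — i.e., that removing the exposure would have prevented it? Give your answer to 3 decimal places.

PN ≈ 0.369

p₁ = P(outcome | exposed) = 194/1919 = 0.10109
p₀ = P(outcome | unexposed) = 192/3012 = 0.063745
Under exogeneity and monotonicity, PN = (p₁ − p₀) / p₁.
PN = (0.10109 − 0.063745) / 0.10109 = 0.037349 / 0.10109 ≈ 0.3695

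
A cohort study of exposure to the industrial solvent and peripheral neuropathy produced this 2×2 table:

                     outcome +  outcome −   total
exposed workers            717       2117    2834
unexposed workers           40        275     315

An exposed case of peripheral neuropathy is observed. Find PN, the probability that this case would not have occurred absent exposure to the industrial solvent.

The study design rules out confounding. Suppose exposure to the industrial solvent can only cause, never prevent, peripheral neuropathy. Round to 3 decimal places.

PN ≈ 0.498

p₁ = P(outcome | exposed) = 717/2834 = 0.253
p₀ = P(outcome | unexposed) = 40/315 = 0.12698
Under exogeneity and monotonicity, PN = (p₁ − p₀) / p₁.
PN = (0.253 − 0.12698) / 0.253 = 0.12602 / 0.253 ≈ 0.4981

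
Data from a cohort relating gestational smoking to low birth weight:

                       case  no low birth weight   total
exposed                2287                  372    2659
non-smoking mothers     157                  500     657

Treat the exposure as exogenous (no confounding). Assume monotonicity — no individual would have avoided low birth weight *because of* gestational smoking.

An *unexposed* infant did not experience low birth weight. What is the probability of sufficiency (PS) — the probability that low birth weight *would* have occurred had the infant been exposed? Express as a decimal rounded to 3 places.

PS ≈ 0.816

p₁ = P(outcome | exposed) = 2287/2659 = 0.8601
p₀ = P(outcome | unexposed) = 157/657 = 0.23896
Under exogeneity and monotonicity, PS = (p₁ − p₀)/(1 − p₀).
PS = (0.8601 − 0.23896) / 0.76104 ≈ 0.8162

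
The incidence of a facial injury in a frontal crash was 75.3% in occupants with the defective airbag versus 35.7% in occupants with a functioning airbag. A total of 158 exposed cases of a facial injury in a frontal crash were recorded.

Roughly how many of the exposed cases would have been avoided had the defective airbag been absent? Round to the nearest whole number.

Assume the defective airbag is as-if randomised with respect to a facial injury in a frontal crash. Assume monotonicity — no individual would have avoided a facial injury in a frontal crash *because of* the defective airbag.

p₁ = 0.753, p₀ = 0.357.
PN = (p₁ − p₀)/p₁ = (0.753 − 0.357) / 0.753 ≈ 0.52590.
Attributable cases ≈ PN × (exposed cases) = 0.52590 × 158 ≈ 83.09.

about 83 cases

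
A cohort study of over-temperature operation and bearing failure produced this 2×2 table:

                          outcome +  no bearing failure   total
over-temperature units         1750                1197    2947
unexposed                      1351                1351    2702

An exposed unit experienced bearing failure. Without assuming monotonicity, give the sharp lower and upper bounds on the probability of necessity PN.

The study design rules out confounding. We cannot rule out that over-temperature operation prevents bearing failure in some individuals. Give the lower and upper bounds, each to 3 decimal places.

0.158 ≤ PN ≤ 0.842

p₁ = P(outcome | exposed) = 1750/2947 = 0.59382
p₀ = P(outcome | unexposed) = 1351/2702 = 0.5
Under exogeneity alone the bounds on PN are max{0,(p₁−p₀)/p₁} ≤ PN ≤ min{1,(1−p₀)/p₁}.
  lower = (p₁ − p₀)/p₁ = 0.093824 / 0.59382 ≈ 0.1580
  upper = min{1, (1 − p₀)/p₁} = 0.5 / 0.59382 ≈ 0.8420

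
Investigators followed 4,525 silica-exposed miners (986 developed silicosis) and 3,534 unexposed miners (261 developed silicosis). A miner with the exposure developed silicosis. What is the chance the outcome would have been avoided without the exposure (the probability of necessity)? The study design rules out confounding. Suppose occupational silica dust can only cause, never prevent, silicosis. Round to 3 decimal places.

PN ≈ 0.661

p₁ = P(outcome | exposed) = 986/4525 = 0.2179
p₀ = P(outcome | unexposed) = 261/3534 = 0.073854
Under exogeneity and monotonicity, PN = (p₁ − p₀) / p₁.
PN = (0.2179 − 0.073854) / 0.2179 = 0.14405 / 0.2179 ≈ 0.6611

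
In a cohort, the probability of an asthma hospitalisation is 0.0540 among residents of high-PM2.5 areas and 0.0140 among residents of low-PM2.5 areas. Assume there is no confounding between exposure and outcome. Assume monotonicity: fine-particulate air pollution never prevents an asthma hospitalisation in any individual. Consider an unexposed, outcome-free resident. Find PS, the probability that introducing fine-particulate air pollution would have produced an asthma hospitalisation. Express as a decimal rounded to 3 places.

Let p₁ = 0.054, p₀ = 0.014.
Under exogeneity and monotonicity, PS = (p₁ − p₀) / (1 − p₀).
PS = (0.054 − 0.014) / (1 − 0.014) = 0.04 / 0.986 ≈ 0.0406

PS ≈ 0.041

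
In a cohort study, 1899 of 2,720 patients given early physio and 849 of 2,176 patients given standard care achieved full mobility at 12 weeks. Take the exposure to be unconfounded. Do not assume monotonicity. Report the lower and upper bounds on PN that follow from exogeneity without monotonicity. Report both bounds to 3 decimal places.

p₁ = P(outcome | exposed) = 1899/2720 = 0.69816
p₀ = P(outcome | unexposed) = 849/2176 = 0.39017
Under exogeneity alone the bounds on PN are max{0,(p₁−p₀)/p₁} ≤ PN ≤ min{1,(1−p₀)/p₁}.
  lower = (p₁ − p₀)/p₁ = 0.308 / 0.69816 ≈ 0.4412
  upper = min{1, (1 − p₀)/p₁} = 0.60983 / 0.69816 ≈ 0.8735

0.441 ≤ PN ≤ 0.873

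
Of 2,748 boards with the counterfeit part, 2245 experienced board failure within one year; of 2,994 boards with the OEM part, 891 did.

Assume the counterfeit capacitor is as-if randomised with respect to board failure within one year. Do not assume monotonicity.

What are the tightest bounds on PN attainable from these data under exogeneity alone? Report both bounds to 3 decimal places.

0.636 ≤ PN ≤ 0.860

p₁ = P(outcome | exposed) = 2245/2748 = 0.81696
p₀ = P(outcome | unexposed) = 891/2994 = 0.2976
Under exogeneity alone the bounds on PN are max{0,(p₁−p₀)/p₁} ≤ PN ≤ min{1,(1−p₀)/p₁}.
  lower = (p₁ − p₀)/p₁ = 0.51936 / 0.81696 ≈ 0.6357
  upper = min{1, (1 − p₀)/p₁} = 0.7024 / 0.81696 ≈ 0.8598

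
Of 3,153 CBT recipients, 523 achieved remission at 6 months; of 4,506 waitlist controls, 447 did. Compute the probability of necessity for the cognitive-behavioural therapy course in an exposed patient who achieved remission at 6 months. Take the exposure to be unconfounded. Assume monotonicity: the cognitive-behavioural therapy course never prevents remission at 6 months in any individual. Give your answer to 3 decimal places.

p₁ = P(outcome | exposed) = 523/3153 = 0.16587
p₀ = P(outcome | unexposed) = 447/4506 = 0.099201
Under exogeneity and monotonicity, PN = (p₁ − p₀) / p₁.
PN = (0.16587 − 0.099201) / 0.16587 = 0.066673 / 0.16587 ≈ 0.4019

PN ≈ 0.402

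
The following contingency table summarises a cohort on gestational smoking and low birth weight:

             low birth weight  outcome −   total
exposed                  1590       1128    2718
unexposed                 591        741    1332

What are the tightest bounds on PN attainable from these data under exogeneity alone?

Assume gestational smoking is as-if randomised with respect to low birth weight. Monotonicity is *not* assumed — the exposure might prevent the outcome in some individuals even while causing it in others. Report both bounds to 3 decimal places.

p₁ = P(outcome | exposed) = 1590/2718 = 0.58499
p₀ = P(outcome | unexposed) = 591/1332 = 0.44369
Under exogeneity alone the bounds on PN are max{0,(p₁−p₀)/p₁} ≤ PN ≤ min{1,(1−p₀)/p₁}.
  lower = (p₁ − p₀)/p₁ = 0.1413 / 0.58499 ≈ 0.2415
  upper = min{1, (1 − p₀)/p₁} = 0.55631 / 0.58499 ≈ 0.9510

0.242 ≤ PN ≤ 0.951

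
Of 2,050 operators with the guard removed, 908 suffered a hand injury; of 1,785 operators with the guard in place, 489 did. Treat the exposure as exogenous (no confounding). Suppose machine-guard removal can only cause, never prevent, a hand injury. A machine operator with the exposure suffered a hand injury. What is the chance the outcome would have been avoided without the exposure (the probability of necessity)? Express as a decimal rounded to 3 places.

PN ≈ 0.382

p₁ = P(outcome | exposed) = 908/2050 = 0.44293
p₀ = P(outcome | unexposed) = 489/1785 = 0.27395
Under exogeneity and monotonicity, PN = (p₁ − p₀) / p₁.
PN = (0.44293 − 0.27395) / 0.44293 = 0.16898 / 0.44293 ≈ 0.3815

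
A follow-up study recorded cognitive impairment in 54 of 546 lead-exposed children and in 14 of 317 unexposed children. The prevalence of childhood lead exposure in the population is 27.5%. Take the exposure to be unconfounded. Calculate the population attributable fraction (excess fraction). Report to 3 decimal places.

PAF ≈ 0.254

p₁ = P(outcome | exposed) = 54/546 = 0.098901
p₀ = P(outcome | unexposed) = 14/317 = 0.044164
Overall risk P(Y=1) = π·p₁ + (1−π)·p₀ = 0.275×0.098901 + 0.725×0.044164 = 0.059217.
Under exogeneity, PAF = [P(Y=1) − p₀] / P(Y=1).
PAF = (0.059217 − 0.044164) / 0.059217 ≈ 0.2542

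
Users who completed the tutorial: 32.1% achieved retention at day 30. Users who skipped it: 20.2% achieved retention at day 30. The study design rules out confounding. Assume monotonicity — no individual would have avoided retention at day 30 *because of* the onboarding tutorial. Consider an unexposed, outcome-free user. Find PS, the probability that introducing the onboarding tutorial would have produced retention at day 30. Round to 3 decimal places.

PS ≈ 0.149

p₁ = 0.321, p₀ = 0.202.
Under exogeneity and monotonicity, PS = (p₁ − p₀) / (1 − p₀).
PS = (0.321 − 0.202) / (1 − 0.202) = 0.119 / 0.798 ≈ 0.1491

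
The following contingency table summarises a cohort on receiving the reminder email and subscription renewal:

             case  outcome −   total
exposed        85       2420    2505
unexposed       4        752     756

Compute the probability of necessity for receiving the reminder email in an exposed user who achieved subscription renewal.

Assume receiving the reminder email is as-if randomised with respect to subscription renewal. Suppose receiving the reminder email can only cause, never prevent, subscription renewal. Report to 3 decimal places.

p₁ = P(outcome | exposed) = 85/2505 = 0.033932
p₀ = P(outcome | unexposed) = 4/756 = 0.005291
Under exogeneity and monotonicity, PN = (p₁ − p₀)/p₁.
PN = (0.033932 − 0.005291) / 0.033932 ≈ 0.8441

PN ≈ 0.844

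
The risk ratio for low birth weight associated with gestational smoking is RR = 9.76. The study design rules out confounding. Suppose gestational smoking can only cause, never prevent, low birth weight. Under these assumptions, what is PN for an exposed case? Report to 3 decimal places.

PN ≈ 0.898

Under exogeneity and monotonicity, PN = (RR − 1) / RR = 1 − 1/RR.
PN = (9.76 − 1) / 9.76 = 8.76 / 9.76 ≈ 0.8975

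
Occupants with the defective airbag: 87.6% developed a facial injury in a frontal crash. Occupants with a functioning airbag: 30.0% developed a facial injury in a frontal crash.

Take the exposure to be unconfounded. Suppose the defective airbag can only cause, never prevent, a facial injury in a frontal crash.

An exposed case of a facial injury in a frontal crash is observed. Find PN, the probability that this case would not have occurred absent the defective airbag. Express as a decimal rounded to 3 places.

p₁ = 0.876, p₀ = 0.3.
Under exogeneity and monotonicity, PN = (p₁ − p₀) / p₁.
PN = (0.876 − 0.3) / 0.876 = 0.576 / 0.876 ≈ 0.6575

PN ≈ 0.658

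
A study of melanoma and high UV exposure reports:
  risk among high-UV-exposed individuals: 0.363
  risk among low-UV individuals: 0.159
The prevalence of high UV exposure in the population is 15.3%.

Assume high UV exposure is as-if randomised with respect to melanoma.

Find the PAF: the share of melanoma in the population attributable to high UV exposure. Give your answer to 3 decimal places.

PAF ≈ 0.164

Let p₁ = 0.363, p₀ = 0.159.
Overall risk P(Y=1) = π·p₁ + (1−π)·p₀ = 0.153×0.363 + 0.847×0.159 = 0.19021.
Under exogeneity, PAF = [P(Y=1) − p₀] / P(Y=1).
PAF = (0.19021 − 0.159) / 0.19021 ≈ 0.1641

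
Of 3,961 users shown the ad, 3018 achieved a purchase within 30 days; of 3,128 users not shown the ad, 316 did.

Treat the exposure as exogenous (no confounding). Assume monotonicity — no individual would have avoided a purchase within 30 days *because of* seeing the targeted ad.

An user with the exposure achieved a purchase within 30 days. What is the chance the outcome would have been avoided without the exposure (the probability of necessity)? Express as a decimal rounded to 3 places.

PN ≈ 0.867

p₁ = P(outcome | exposed) = 3018/3961 = 0.76193
p₀ = P(outcome | unexposed) = 316/3128 = 0.10102
Under exogeneity and monotonicity, PN = (p₁ − p₀) / p₁.
PN = (0.76193 − 0.10102) / 0.76193 = 0.66091 / 0.76193 ≈ 0.8674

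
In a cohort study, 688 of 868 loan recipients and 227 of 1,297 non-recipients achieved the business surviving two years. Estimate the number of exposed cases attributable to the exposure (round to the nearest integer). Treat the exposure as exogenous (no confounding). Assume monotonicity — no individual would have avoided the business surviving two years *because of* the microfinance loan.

about 536 cases

p₁ = P(outcome | exposed) = 688/868 = 0.79263
p₀ = P(outcome | unexposed) = 227/1297 = 0.17502
PN = (p₁ − p₀)/p₁ = (0.79263 − 0.17502) / 0.79263 ≈ 0.77919.
Attributable cases ≈ PN × (exposed cases) = 0.77919 × 688 ≈ 536.08.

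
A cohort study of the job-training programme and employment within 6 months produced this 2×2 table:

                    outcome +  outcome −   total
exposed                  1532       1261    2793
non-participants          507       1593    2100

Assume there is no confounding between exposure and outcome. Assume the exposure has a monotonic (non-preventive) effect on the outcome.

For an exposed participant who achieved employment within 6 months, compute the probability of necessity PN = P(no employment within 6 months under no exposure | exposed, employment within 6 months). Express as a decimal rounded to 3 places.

p₁ = P(outcome | exposed) = 1532/2793 = 0.54851
p₀ = P(outcome | unexposed) = 507/2100 = 0.24143
Under exogeneity and monotonicity, PN = (p₁ − p₀)/p₁.
PN = (0.54851 − 0.24143) / 0.54851 ≈ 0.5598

PN ≈ 0.560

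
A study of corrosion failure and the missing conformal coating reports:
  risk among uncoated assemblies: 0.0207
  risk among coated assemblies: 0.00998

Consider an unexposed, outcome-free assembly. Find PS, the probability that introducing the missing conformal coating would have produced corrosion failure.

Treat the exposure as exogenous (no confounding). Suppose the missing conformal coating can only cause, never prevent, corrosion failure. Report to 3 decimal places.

PS ≈ 0.011

Let p₁ = 0.0207, p₀ = 0.00998.
Under exogeneity and monotonicity, PS = (p₁ − p₀) / (1 − p₀).
PS = (0.0207 − 0.00998) / (1 − 0.00998) = 0.01072 / 0.99002 ≈ 0.0108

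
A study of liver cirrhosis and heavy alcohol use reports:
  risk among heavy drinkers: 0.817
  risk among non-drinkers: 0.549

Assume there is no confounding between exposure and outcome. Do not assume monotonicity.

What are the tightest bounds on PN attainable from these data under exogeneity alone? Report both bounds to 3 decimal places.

Let p₁ = 0.817, p₀ = 0.549.
Under exogeneity alone the bounds on PN are max{0,(p₁−p₀)/p₁} ≤ PN ≤ min{1,(1−p₀)/p₁}.
  lower = (p₁ − p₀)/p₁ = 0.268 / 0.817 ≈ 0.3280
  upper = min{1, (1 − p₀)/p₁} = 0.451 / 0.817 ≈ 0.5520

0.328 ≤ PN ≤ 0.552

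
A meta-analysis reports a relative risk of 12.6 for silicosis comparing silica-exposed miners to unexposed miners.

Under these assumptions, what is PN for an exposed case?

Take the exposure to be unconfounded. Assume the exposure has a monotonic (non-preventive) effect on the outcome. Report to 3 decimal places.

PN ≈ 0.921

Under exogeneity and monotonicity, PN = (RR − 1) / RR = 1 − 1/RR.
PN = (12.6 − 1) / 12.6 = 11.6 / 12.6 ≈ 0.9206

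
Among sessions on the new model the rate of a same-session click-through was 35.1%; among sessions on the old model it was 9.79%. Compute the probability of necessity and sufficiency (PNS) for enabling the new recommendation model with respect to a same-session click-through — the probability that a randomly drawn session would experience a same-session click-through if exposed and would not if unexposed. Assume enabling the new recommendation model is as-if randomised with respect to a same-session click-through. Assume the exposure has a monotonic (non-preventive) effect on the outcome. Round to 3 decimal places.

PNS ≈ 0.253

p₁ = 0.351, p₀ = 0.0979.
Under exogeneity and monotonicity, PNS = p₁ − p₀.
PNS = 0.351 − 0.0979 = 0.2531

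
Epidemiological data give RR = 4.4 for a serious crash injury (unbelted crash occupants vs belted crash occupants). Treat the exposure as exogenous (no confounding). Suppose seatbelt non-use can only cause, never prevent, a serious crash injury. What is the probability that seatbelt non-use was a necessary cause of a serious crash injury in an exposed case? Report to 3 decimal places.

Under exogeneity and monotonicity, PN = (RR − 1) / RR = 1 − 1/RR.
PN = (4.4 − 1) / 4.4 = 3.4 / 4.4 ≈ 0.7727

PN ≈ 0.773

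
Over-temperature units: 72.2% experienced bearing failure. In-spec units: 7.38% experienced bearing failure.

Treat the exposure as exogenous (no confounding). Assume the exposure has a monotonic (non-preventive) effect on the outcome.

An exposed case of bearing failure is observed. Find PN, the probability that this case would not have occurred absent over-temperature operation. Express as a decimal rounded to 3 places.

PN ≈ 0.898

p₁ = 0.722, p₀ = 0.0738.
Under exogeneity and monotonicity, PN = (p₁ − p₀) / p₁.
PN = (0.722 − 0.0738) / 0.722 = 0.6482 / 0.722 ≈ 0.8978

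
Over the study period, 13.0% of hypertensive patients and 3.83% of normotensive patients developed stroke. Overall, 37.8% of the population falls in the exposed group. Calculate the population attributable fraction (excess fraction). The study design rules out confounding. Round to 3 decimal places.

PAF ≈ 0.475

p₁ = 0.13, p₀ = 0.0383.
Overall risk P(Y=1) = π·p₁ + (1−π)·p₀ = 0.378×0.13 + 0.622×0.0383 = 0.072963.
Under exogeneity, PAF = [P(Y=1) − p₀] / P(Y=1).
PAF = (0.072963 − 0.0383) / 0.072963 ≈ 0.4751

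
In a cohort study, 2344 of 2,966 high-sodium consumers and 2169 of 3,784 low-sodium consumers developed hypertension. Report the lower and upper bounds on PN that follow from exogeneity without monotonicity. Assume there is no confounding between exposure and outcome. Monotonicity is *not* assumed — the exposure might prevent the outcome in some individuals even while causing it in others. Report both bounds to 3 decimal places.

0.275 ≤ PN ≤ 0.540

p₁ = P(outcome | exposed) = 2344/2966 = 0.79029
p₀ = P(outcome | unexposed) = 2169/3784 = 0.5732
Under exogeneity alone the bounds on PN are max{0,(p₁−p₀)/p₁} ≤ PN ≤ min{1,(1−p₀)/p₁}.
  lower = (p₁ − p₀)/p₁ = 0.21709 / 0.79029 ≈ 0.2747
  upper = min{1, (1 − p₀)/p₁} = 0.4268 / 0.79029 ≈ 0.5401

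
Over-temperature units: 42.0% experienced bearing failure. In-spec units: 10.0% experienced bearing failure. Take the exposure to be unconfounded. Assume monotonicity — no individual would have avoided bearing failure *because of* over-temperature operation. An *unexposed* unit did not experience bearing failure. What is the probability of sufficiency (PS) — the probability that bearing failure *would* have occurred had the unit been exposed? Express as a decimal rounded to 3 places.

PS ≈ 0.356

p₁ = 0.42, p₀ = 0.1.
Under exogeneity and monotonicity, PS = (p₁ − p₀) / (1 − p₀).
PS = (0.42 − 0.1) / (1 − 0.1) = 0.32 / 0.9 ≈ 0.3556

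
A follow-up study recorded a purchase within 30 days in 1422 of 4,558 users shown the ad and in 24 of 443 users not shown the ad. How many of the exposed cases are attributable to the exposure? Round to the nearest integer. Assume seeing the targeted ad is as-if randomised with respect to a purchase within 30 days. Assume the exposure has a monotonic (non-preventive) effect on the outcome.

p₁ = P(outcome | exposed) = 1422/4558 = 0.31198
p₀ = P(outcome | unexposed) = 24/443 = 0.054176
PN = (p₁ − p₀)/p₁ = (0.31198 − 0.054176) / 0.31198 ≈ 0.82635.
Attributable cases ≈ PN × (exposed cases) = 0.82635 × 1422 ≈ 1175.07.

about 1175 cases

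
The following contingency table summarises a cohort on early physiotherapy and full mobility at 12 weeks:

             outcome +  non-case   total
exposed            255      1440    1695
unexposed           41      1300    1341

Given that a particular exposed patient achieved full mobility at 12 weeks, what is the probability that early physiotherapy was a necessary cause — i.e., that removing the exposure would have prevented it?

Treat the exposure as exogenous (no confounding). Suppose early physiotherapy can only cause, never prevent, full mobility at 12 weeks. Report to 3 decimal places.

p₁ = P(outcome | exposed) = 255/1695 = 0.15044
p₀ = P(outcome | unexposed) = 41/1341 = 0.030574
Under exogeneity and monotonicity, PN = (p₁ − p₀) / p₁.
PN = (0.15044 − 0.030574) / 0.15044 = 0.11987 / 0.15044 ≈ 0.7968

PN ≈ 0.797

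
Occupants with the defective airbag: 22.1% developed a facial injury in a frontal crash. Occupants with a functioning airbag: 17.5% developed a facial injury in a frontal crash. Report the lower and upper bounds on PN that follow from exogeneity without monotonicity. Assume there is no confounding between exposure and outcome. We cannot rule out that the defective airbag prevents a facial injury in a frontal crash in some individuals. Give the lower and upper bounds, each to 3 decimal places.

0.208 ≤ PN ≤ 1.000

p₁ = 0.221, p₀ = 0.175.
Under exogeneity alone the bounds on PN are max{0,(p₁−p₀)/p₁} ≤ PN ≤ min{1,(1−p₀)/p₁}.
  lower = (p₁ − p₀)/p₁ = 0.046 / 0.221 ≈ 0.2081
  upper = min{1, (1 − p₀)/p₁} = 0.825 / 0.221 ≈ 3.7330 → capped at 1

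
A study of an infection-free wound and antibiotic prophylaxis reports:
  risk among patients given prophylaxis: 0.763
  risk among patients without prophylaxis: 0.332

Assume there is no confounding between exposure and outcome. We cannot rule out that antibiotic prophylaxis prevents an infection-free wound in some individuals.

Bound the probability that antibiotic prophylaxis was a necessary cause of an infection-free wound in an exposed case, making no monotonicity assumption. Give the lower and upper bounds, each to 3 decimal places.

0.565 ≤ PN ≤ 0.875

Let p₁ = 0.763, p₀ = 0.332.
Under exogeneity alone the bounds on PN are max{0,(p₁−p₀)/p₁} ≤ PN ≤ min{1,(1−p₀)/p₁}.
  lower = (p₁ − p₀)/p₁ = 0.431 / 0.763 ≈ 0.5649
  upper = min{1, (1 − p₀)/p₁} = 0.668 / 0.763 ≈ 0.8755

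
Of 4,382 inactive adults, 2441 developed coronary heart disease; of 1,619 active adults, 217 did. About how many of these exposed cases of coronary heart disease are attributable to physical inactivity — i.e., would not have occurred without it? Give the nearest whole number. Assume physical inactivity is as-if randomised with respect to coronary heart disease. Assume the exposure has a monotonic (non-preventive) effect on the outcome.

p₁ = P(outcome | exposed) = 2441/4382 = 0.55705
p₀ = P(outcome | unexposed) = 217/1619 = 0.13403
PN = (p₁ − p₀)/p₁ = (0.55705 − 0.13403) / 0.55705 ≈ 0.75939.
Attributable cases ≈ PN × (exposed cases) = 0.75939 × 2441 ≈ 1853.67.

about 1854 cases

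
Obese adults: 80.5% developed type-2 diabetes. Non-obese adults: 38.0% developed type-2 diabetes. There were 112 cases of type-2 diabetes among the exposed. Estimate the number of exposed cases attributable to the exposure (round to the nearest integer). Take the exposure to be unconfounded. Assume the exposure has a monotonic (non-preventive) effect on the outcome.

p₁ = 0.805, p₀ = 0.38.
PN = (p₁ − p₀)/p₁ = (0.805 − 0.38) / 0.805 ≈ 0.52795.
Attributable cases ≈ PN × (exposed cases) = 0.52795 × 112 ≈ 59.13.

about 59 cases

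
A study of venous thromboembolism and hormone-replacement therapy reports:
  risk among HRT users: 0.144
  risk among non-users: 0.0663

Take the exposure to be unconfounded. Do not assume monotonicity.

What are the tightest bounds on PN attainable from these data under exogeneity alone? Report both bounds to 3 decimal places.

Let p₁ = 0.144, p₀ = 0.0663.
Under exogeneity alone the bounds on PN are max{0,(p₁−p₀)/p₁} ≤ PN ≤ min{1,(1−p₀)/p₁}.
  lower = (p₁ − p₀)/p₁ = 0.0777 / 0.144 ≈ 0.5396
  upper = min{1, (1 − p₀)/p₁} = 0.9337 / 0.144 ≈ 6.4840 → capped at 1

0.540 ≤ PN ≤ 1.000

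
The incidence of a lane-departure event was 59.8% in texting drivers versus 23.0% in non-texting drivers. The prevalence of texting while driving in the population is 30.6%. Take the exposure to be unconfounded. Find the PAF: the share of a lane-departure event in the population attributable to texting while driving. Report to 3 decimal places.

PAF ≈ 0.329

p₁ = 0.598, p₀ = 0.23.
Overall risk P(Y=1) = π·p₁ + (1−π)·p₀ = 0.306×0.598 + 0.694×0.23 = 0.34261.
Under exogeneity, PAF = [P(Y=1) − p₀] / P(Y=1).
PAF = (0.34261 − 0.23) / 0.34261 ≈ 0.3287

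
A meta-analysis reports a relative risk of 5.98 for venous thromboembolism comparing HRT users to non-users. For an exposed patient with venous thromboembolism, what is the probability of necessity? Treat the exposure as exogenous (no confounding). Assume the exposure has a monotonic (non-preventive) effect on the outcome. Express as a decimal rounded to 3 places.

PN ≈ 0.833

Under exogeneity and monotonicity, PN = (RR − 1) / RR = 1 − 1/RR.
PN = (5.98 − 1) / 5.98 = 4.98 / 5.98 ≈ 0.8328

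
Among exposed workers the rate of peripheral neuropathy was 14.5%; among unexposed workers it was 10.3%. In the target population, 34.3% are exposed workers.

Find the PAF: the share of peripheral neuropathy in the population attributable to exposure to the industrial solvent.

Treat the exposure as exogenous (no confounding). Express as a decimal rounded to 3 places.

p₁ = 0.145, p₀ = 0.103.
Overall risk P(Y=1) = π·p₁ + (1−π)·p₀ = 0.343×0.145 + 0.657×0.103 = 0.11741.
Under exogeneity, PAF = [P(Y=1) − p₀] / P(Y=1).
PAF = (0.11741 − 0.103) / 0.11741 ≈ 0.1227

PAF ≈ 0.123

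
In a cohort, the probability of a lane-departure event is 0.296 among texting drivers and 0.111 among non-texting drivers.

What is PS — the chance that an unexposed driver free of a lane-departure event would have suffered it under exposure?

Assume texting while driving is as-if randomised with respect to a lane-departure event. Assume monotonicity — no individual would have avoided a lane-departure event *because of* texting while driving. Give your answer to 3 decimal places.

Let p₁ = 0.296, p₀ = 0.111.
Under exogeneity and monotonicity, PS = (p₁ − p₀) / (1 − p₀).
PS = (0.296 − 0.111) / (1 − 0.111) = 0.185 / 0.889 ≈ 0.2081

PS ≈ 0.208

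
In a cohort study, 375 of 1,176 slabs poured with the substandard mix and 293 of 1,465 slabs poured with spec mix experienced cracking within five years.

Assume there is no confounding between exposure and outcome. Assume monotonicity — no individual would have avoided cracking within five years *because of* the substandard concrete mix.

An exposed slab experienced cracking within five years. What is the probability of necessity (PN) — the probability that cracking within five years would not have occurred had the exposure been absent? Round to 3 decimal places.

p₁ = P(outcome | exposed) = 375/1176 = 0.31888
p₀ = P(outcome | unexposed) = 293/1465 = 0.2
Under exogeneity and monotonicity, PN = (p₁ − p₀) / p₁.
PN = (0.31888 − 0.2) / 0.31888 = 0.11888 / 0.31888 ≈ 0.3728

PN ≈ 0.373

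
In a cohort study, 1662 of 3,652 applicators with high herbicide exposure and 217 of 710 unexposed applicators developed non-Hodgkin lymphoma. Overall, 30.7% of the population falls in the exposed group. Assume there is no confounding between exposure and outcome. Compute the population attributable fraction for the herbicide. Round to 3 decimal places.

PAF ≈ 0.131

p₁ = P(outcome | exposed) = 1662/3652 = 0.45509
p₀ = P(outcome | unexposed) = 217/710 = 0.30563
Overall risk P(Y=1) = π·p₁ + (1−π)·p₀ = 0.307×0.45509 + 0.693×0.30563 = 0.35152.
Under exogeneity, PAF = [P(Y=1) − p₀] / P(Y=1).
PAF = (0.35152 − 0.30563) / 0.35152 ≈ 0.1305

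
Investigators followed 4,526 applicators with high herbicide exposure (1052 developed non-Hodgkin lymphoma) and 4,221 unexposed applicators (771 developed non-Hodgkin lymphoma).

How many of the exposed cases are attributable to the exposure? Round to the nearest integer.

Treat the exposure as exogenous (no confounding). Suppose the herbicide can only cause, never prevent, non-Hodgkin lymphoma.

about 225 cases

p₁ = P(outcome | exposed) = 1052/4526 = 0.23243
p₀ = P(outcome | unexposed) = 771/4221 = 0.18266
PN = (p₁ − p₀)/p₁ = (0.23243 − 0.18266) / 0.23243 ≈ 0.21415.
Attributable cases ≈ PN × (exposed cases) = 0.21415 × 1052 ≈ 225.29.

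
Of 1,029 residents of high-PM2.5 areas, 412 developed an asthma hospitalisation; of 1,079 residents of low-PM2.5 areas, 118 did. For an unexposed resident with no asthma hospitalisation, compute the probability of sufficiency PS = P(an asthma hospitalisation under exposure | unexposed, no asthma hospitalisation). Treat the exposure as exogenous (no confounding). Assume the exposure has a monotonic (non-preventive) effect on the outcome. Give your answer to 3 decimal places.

PS ≈ 0.327

p₁ = P(outcome | exposed) = 412/1029 = 0.40039
p₀ = P(outcome | unexposed) = 118/1079 = 0.10936
Under exogeneity and monotonicity, PS = (p₁ − p₀) / (1 − p₀).
PS = (0.40039 − 0.10936) / (1 − 0.10936) = 0.29103 / 0.89064 ≈ 0.3268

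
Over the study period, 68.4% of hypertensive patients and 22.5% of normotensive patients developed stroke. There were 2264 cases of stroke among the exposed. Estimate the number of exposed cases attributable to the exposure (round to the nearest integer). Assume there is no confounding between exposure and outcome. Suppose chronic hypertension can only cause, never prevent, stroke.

p₁ = 0.684, p₀ = 0.225.
PN = (p₁ − p₀)/p₁ = (0.684 − 0.225) / 0.684 ≈ 0.67105.
Attributable cases ≈ PN × (exposed cases) = 0.67105 × 2264 ≈ 1519.26.

about 1519 cases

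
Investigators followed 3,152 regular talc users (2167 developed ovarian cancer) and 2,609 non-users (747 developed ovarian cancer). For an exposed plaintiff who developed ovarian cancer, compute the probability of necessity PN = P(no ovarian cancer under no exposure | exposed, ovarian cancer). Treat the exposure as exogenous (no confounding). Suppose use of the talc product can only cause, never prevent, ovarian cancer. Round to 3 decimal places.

PN ≈ 0.584

p₁ = P(outcome | exposed) = 2167/3152 = 0.6875
p₀ = P(outcome | unexposed) = 747/2609 = 0.28632
Under exogeneity and monotonicity, PN = (p₁ − p₀) / p₁.
PN = (0.6875 − 0.28632) / 0.6875 = 0.40118 / 0.6875 ≈ 0.5835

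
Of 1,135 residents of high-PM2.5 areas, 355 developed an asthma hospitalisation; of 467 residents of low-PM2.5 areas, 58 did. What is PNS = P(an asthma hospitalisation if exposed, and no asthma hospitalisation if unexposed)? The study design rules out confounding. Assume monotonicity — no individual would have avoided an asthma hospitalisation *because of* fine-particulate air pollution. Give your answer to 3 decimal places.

p₁ = P(outcome | exposed) = 355/1135 = 0.31278
p₀ = P(outcome | unexposed) = 58/467 = 0.1242
Under exogeneity and monotonicity, PNS = p₁ − p₀.
PNS = 0.31278 − 0.1242 = 0.18858

PNS ≈ 0.189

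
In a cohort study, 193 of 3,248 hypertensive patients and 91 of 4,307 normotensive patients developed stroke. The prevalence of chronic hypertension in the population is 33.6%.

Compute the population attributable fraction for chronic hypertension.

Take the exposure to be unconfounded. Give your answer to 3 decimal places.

p₁ = P(outcome | exposed) = 193/3248 = 0.059421
p₀ = P(outcome | unexposed) = 91/4307 = 0.021128
Overall risk P(Y=1) = π·p₁ + (1−π)·p₀ = 0.336×0.059421 + 0.664×0.021128 = 0.033995.
Under exogeneity, PAF = [P(Y=1) − p₀] / P(Y=1).
PAF = (0.033995 − 0.021128) / 0.033995 ≈ 0.3785

PAF ≈ 0.378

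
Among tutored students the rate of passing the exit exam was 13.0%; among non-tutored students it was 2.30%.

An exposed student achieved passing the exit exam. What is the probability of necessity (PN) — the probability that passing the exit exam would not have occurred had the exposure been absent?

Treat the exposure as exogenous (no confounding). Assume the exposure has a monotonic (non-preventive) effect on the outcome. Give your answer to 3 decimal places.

PN ≈ 0.823

p₁ = 0.13, p₀ = 0.023.
Under exogeneity and monotonicity, PN = (p₁ − p₀) / p₁.
PN = (0.13 − 0.023) / 0.13 = 0.107 / 0.13 ≈ 0.8231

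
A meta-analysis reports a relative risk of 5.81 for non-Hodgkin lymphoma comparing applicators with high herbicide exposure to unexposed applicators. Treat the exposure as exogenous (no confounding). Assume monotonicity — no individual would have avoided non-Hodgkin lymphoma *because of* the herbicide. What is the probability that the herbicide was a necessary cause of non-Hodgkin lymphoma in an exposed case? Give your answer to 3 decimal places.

Under exogeneity and monotonicity, PN = (RR − 1) / RR = 1 − 1/RR.
PN = (5.81 − 1) / 5.81 = 4.81 / 5.81 ≈ 0.8279

PN ≈ 0.828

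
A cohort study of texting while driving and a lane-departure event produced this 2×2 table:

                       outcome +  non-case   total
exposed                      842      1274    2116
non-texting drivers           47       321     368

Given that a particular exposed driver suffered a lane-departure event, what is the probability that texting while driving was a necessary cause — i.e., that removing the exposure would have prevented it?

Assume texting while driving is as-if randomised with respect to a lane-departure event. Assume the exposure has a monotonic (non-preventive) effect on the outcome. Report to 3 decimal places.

PN ≈ 0.679

p₁ = P(outcome | exposed) = 842/2116 = 0.39792
p₀ = P(outcome | unexposed) = 47/368 = 0.12772
Under exogeneity and monotonicity, PN = (p₁ − p₀)/p₁.
PN = (0.39792 − 0.12772) / 0.39792 ≈ 0.6790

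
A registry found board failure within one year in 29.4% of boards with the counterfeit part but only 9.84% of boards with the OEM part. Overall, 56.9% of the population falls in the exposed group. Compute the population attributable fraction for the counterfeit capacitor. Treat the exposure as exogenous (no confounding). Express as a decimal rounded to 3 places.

p₁ = 0.294, p₀ = 0.0984.
Overall risk P(Y=1) = π·p₁ + (1−π)·p₀ = 0.569×0.294 + 0.431×0.0984 = 0.2097.
Under exogeneity, PAF = [P(Y=1) − p₀] / P(Y=1).
PAF = (0.2097 − 0.0984) / 0.2097 ≈ 0.5308

PAF ≈ 0.531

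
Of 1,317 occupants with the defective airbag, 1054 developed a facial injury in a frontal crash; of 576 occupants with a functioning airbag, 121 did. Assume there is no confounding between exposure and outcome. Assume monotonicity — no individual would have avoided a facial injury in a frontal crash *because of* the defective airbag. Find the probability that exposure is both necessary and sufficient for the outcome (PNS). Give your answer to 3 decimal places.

p₁ = P(outcome | exposed) = 1054/1317 = 0.8003
p₀ = P(outcome | unexposed) = 121/576 = 0.21007
Under exogeneity and monotonicity, PNS = p₁ − p₀.
PNS = 0.8003 − 0.21007 = 0.59023

PNS ≈ 0.590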